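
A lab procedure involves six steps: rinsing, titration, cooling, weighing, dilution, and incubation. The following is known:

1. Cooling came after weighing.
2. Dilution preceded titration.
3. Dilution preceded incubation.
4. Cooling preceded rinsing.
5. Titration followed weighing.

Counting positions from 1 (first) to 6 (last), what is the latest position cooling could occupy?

Cooling must come before rinsing — 1 step forced after it.
Everything else can be placed before cooling in some valid order, so cooling can sit as late as position 6 − 1 = 5.

5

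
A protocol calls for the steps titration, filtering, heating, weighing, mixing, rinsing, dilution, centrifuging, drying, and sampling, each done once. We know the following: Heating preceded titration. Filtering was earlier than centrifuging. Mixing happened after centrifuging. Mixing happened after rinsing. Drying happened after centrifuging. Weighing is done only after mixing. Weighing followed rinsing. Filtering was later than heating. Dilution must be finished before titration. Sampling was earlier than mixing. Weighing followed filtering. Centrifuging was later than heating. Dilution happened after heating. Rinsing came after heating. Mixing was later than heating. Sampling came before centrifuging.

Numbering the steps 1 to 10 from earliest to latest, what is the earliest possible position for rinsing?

Heating must come before rinsing — 1 forced predecessor.
Nothing else is forced ahead of rinsing, so its earliest slot is position 1 + 1 = 2.

2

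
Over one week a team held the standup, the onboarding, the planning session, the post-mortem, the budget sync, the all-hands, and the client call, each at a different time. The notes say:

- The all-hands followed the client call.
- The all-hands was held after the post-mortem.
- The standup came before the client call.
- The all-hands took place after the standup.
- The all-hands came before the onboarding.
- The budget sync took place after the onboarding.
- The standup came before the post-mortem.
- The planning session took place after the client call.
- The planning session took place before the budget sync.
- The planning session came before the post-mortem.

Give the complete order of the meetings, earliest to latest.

The constraints fix every adjacent pair, so only one ordering works:
the standup → the client call → the planning session → the post-mortem → the all-hands → the onboarding → the budget sync.

the standup, the client call, the planning session, the post-mortem, the all-hands, the onboarding, the budget sync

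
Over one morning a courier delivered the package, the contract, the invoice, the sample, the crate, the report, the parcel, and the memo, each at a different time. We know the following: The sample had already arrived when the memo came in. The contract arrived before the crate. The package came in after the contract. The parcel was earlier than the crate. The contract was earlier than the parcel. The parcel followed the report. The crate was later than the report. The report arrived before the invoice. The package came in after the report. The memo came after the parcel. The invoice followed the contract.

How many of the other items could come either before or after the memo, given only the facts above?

Forced before the memo: the contract, the parcel, the report, and the sample.
That leaves the crate, the invoice, and the package with no forced order relative to the memo — 3.

3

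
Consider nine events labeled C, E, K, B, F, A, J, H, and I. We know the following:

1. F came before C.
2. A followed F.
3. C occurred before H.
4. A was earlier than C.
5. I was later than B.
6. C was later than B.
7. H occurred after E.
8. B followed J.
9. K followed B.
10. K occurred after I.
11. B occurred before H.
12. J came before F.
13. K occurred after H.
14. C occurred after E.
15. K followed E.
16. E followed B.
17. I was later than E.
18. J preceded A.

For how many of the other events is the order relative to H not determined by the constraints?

1

Forced before H: A, B, C, E, F, and J; forced after H: K.
That leaves I with no forced order relative to H — 1.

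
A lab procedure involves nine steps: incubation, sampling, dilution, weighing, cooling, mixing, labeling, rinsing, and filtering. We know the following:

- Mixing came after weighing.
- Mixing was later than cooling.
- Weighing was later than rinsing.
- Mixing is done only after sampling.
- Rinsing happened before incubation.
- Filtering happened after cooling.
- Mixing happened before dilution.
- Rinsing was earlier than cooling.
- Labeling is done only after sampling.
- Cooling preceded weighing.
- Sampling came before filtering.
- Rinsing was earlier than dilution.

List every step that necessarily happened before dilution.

cooling, mixing, rinsing, sampling, weighing

Directly stated before dilution: mixing and rinsing.
Cooling reaches dilution via cooling → mixing → dilution.
Sampling reaches dilution via sampling → mixing → dilution.
Weighing reaches dilution via weighing → mixing → dilution.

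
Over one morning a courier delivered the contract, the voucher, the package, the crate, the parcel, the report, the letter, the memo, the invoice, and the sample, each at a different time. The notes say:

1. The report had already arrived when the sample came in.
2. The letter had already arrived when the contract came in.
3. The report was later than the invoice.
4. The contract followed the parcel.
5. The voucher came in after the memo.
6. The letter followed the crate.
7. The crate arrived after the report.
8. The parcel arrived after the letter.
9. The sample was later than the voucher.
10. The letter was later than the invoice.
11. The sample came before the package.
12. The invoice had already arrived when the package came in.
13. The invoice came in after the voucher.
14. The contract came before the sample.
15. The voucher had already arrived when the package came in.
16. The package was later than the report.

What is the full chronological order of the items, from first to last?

the memo, the voucher, the invoice, the report, the crate, the letter, the parcel, the contract, the sample, the package

The constraints fix every adjacent pair, so only one ordering works:
the memo → the voucher → the invoice → the report → the crate → the letter → the parcel → the contract → the sample → the package.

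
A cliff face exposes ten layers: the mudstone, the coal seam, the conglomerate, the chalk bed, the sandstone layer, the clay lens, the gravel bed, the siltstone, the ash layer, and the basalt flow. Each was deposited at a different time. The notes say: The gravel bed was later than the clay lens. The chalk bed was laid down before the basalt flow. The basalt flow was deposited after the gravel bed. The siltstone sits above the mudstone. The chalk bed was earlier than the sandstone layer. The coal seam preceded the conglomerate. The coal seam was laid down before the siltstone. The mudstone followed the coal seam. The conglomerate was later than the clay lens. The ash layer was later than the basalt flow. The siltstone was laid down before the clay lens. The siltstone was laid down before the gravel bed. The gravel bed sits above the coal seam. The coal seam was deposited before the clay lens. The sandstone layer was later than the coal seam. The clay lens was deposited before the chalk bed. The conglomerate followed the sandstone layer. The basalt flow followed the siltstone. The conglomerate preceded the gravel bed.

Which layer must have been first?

the coal seam

The coal seam has a chain of constraints placing it before every other layer, so the coal seam must be first.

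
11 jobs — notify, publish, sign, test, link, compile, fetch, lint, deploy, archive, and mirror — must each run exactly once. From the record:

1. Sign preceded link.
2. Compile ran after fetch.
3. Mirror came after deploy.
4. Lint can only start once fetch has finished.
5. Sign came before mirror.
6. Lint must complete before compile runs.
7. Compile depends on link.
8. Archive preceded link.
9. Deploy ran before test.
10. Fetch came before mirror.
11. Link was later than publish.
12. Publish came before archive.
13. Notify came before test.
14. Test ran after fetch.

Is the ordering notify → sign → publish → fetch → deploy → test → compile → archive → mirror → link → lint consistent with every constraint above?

The constraints require link before compile, but in the proposed sequence compile appears ahead of link. That one violation is enough.

no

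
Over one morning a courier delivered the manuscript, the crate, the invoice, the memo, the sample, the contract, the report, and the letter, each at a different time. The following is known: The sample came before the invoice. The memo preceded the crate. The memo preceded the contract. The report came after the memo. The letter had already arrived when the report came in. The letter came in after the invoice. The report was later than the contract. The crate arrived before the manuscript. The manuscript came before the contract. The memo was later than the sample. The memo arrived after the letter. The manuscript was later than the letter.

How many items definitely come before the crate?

4

Directly stated before the crate: the memo.
The invoice reaches the crate via the invoice → the letter → the memo → the crate.
The letter reaches the crate via the letter → the memo → the crate.
The sample reaches the crate via the sample → the memo → the crate.
That's the invoice, the letter, the memo, and the sample — 4 in all.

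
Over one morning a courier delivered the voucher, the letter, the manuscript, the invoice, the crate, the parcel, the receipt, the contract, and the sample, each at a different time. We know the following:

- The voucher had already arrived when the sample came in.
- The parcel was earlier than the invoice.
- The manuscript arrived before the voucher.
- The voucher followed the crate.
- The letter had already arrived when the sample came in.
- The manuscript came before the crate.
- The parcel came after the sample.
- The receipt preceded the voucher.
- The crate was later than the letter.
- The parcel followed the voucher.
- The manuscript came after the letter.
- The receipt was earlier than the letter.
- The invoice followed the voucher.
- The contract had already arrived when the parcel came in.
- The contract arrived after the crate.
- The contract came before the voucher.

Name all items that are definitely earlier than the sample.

Directly stated before the sample: the letter and the voucher.
The contract reaches the sample via the contract → the voucher → the sample.
The crate reaches the sample via the crate → the voucher → the sample.
The manuscript reaches the sample via the manuscript → the voucher → the sample.
Likewise the receipt reaches the sample by chaining the stated constraints.
No chain forces the invoice (or any of the others) ahead of the sample.

the contract, the crate, the letter, the manuscript, the receipt, the voucher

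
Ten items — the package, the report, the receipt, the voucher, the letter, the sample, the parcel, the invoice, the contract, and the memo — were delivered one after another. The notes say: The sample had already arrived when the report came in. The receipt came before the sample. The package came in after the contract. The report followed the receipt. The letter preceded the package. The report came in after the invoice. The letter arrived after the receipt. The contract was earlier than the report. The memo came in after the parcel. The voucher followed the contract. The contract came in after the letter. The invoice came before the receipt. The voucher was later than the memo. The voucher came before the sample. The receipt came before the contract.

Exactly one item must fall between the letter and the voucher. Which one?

Tracing the constraints gives the letter → the contract → the voucher, so the contract sits after the letter and before the voucher.
No other item is forced both after the letter and before the voucher.

the contract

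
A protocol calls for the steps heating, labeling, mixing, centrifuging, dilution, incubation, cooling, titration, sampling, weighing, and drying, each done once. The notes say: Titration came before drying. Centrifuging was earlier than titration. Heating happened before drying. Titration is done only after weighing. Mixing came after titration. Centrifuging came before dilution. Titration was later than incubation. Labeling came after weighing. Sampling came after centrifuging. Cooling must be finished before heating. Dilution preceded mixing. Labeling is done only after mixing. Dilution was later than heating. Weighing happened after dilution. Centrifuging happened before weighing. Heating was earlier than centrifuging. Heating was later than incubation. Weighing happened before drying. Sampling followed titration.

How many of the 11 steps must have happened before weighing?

Directly stated before weighing: centrifuging and dilution.
Cooling reaches weighing via cooling → heating → centrifuging → weighing.
Heating reaches weighing via heating → centrifuging → weighing.
Incubation reaches weighing via incubation → heating → centrifuging → weighing.
No chain forces mixing (or any of the others) ahead of weighing.
That's centrifuging, cooling, dilution, heating, and incubation — 5 in all.

5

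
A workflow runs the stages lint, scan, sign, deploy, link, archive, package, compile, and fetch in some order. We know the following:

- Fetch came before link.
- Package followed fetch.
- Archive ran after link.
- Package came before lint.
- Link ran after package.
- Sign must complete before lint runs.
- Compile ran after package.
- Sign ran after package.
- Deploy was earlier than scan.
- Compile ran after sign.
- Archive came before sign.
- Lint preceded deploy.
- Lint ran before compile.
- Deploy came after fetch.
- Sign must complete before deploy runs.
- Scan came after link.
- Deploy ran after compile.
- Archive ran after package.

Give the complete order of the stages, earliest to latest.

fetch, package, link, archive, sign, lint, compile, deploy, scan

The constraints fix every adjacent pair, so only one ordering works:
fetch → package → link → archive → sign → lint → compile → deploy → scan.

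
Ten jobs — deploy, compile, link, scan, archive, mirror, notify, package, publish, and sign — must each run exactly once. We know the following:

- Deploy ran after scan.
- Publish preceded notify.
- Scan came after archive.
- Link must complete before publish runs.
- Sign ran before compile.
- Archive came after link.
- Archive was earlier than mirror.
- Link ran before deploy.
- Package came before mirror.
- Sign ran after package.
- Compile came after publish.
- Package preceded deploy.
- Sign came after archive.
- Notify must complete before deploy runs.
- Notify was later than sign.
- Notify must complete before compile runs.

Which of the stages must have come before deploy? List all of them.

archive, link, notify, package, publish, scan, sign

Directly stated before deploy: link, notify, package, and scan.
Archive reaches deploy via archive → scan → deploy.
Publish reaches deploy via publish → notify → deploy.
Sign reaches deploy via sign → notify → deploy.
No chain forces mirror (or any of the others) ahead of deploy.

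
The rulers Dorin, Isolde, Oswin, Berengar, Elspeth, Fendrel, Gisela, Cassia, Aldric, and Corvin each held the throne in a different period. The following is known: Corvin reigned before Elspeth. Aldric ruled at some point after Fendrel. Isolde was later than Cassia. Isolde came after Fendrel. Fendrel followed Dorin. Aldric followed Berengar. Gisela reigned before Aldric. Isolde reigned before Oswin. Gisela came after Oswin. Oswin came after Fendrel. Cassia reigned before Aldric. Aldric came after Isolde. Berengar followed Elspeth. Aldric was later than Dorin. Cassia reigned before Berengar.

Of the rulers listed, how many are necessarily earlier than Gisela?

Directly stated before Gisela: Oswin.
Cassia reaches Gisela via Cassia → Isolde → Oswin → Gisela.
Dorin reaches Gisela via Dorin → Fendrel → Oswin → Gisela.
Fendrel reaches Gisela via Fendrel → Oswin → Gisela.
Likewise Isolde reaches Gisela by chaining the stated constraints.
No chain forces Corvin (or any of the others) ahead of Gisela.
That's Cassia, Dorin, Fendrel, Isolde, and Oswin — 5 in all.

5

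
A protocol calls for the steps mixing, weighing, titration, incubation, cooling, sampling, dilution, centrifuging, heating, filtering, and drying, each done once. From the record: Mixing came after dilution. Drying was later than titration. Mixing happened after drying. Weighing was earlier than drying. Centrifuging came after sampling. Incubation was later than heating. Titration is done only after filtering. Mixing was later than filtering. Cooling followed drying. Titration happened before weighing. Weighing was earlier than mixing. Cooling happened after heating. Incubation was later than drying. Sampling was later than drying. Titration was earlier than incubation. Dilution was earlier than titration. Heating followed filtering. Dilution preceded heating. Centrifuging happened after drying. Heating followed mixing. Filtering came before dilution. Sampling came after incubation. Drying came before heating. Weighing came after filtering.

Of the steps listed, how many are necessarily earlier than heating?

6

Directly stated before heating: dilution, drying, filtering, and mixing.
Titration reaches heating via titration → drying → heating.
Weighing reaches heating via weighing → drying → heating.
No chain forces cooling (or any of the others) ahead of heating.
That's dilution, drying, filtering, mixing, titration, and weighing — 6 in all.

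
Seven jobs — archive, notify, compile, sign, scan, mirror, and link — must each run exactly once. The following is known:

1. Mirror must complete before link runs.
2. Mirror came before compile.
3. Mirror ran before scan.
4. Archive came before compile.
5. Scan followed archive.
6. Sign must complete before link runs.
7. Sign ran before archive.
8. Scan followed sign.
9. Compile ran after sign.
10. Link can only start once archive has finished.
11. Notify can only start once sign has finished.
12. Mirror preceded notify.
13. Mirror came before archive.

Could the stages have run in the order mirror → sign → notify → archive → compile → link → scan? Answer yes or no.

Check each stated constraint against the proposed order — e.g. sign is ahead of scan; mirror is ahead of scan. Every pair is in the required order; nothing is violated.

yes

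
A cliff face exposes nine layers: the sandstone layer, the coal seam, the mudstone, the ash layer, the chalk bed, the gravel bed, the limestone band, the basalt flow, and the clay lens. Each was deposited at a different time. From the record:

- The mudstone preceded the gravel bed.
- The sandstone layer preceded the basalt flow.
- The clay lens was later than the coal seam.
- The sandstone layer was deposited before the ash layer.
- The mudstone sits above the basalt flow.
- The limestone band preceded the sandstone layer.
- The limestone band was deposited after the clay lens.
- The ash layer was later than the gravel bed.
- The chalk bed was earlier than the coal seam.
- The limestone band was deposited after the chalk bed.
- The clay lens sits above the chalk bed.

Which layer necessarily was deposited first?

the chalk bed

The chalk bed has a chain of constraints placing it before every other layer, so the chalk bed must be first.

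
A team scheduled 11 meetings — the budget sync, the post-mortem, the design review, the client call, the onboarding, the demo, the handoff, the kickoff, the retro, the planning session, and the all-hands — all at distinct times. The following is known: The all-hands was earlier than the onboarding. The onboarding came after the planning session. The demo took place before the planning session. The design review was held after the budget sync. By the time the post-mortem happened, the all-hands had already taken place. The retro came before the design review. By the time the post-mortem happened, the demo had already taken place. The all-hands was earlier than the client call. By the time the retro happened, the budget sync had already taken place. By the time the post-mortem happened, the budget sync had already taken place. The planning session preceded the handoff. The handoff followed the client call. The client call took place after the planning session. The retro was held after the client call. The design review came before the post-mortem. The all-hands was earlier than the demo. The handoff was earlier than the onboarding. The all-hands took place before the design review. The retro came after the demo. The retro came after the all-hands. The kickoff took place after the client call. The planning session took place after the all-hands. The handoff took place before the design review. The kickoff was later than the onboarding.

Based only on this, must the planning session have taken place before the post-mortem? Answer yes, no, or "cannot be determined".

yes

Chain the constraints: the planning session → the handoff → the design review → the post-mortem. Each link is directly stated, so the planning session comes before the post-mortem.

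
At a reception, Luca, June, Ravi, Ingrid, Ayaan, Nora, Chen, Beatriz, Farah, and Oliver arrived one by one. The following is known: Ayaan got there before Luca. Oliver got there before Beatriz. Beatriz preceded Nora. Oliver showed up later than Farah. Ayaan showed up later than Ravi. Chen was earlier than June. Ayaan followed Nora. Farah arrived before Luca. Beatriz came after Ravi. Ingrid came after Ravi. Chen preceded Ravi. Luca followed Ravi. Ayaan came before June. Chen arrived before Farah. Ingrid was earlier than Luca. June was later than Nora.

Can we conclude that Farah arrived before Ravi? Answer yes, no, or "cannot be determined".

cannot be determined

No chain of stated constraints runs from Farah to Ravi, and none runs from Ravi to Farah either.
So the relative order of Farah and Ravi is not fixed by the given facts.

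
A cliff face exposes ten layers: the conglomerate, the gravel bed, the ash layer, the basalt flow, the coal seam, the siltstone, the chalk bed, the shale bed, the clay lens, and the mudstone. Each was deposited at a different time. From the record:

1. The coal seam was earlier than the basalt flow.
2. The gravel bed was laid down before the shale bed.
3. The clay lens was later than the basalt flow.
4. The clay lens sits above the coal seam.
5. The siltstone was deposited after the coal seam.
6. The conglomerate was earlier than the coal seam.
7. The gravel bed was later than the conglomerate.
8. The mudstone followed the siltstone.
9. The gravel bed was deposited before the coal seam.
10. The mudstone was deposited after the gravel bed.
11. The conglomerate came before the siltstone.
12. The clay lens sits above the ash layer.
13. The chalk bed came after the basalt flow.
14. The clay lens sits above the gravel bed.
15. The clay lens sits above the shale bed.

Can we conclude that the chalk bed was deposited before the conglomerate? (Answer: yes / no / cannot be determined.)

Tracing the constraints gives the conglomerate → the coal seam → the basalt flow → the chalk bed, so the conglomerate must come before the chalk bed.
That means the chalk bed cannot be before the conglomerate.

no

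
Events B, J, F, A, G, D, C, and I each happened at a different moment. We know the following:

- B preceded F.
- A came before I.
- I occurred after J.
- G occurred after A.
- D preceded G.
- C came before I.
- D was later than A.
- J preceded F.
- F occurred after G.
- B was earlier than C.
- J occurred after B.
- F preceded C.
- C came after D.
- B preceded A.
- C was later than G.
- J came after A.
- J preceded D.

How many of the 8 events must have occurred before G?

4

Directly stated before G: A and D.
B reaches G via B → A → G.
J reaches G via J → D → G.
That's A, B, D, and J — 4 in all.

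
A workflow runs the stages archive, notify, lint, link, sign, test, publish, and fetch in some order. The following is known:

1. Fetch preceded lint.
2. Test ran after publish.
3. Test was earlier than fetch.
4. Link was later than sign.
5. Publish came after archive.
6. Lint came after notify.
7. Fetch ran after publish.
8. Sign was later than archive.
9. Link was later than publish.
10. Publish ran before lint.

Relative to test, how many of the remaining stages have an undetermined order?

Forced before test: archive and publish; forced after test: fetch and lint.
That leaves link, notify, and sign with no forced order relative to test — 3.

3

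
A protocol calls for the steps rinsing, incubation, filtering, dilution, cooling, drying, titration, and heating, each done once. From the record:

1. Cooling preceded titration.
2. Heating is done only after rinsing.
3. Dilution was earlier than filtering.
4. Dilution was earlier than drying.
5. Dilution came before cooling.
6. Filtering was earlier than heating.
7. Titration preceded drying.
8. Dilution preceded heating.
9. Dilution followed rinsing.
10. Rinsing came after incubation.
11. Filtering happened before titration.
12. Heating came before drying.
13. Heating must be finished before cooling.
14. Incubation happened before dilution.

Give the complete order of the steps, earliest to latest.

The constraints fix every adjacent pair, so only one ordering works:
incubation → rinsing → dilution → filtering → heating → cooling → titration → drying.

incubation, rinsing, dilution, filtering, heating, cooling, titration, drying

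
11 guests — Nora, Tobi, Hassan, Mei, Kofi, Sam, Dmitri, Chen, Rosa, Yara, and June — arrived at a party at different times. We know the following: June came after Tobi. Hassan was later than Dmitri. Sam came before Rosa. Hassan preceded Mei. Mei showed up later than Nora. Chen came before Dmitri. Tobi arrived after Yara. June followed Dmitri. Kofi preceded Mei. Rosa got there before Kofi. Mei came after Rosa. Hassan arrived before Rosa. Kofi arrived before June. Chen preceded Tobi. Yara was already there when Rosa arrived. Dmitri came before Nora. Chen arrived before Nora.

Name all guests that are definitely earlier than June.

Chen, Dmitri, Hassan, Kofi, Rosa, Sam, Tobi, Yara

Directly stated before June: Dmitri, Kofi, and Tobi.
Chen reaches June via Chen → Dmitri → June.
Hassan reaches June via Hassan → Rosa → Kofi → June.
Rosa reaches June via Rosa → Kofi → June.
Likewise Sam and Yara each reach June by chaining the stated constraints.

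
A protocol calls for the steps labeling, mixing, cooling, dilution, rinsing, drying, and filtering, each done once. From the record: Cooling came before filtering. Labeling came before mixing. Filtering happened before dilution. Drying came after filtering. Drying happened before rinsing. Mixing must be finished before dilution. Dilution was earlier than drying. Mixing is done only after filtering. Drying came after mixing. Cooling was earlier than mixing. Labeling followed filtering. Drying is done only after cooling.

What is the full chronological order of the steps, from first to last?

cooling, filtering, labeling, mixing, dilution, drying, rinsing

The constraints fix every adjacent pair, so only one ordering works:
cooling → filtering → labeling → mixing → dilution → drying → rinsing.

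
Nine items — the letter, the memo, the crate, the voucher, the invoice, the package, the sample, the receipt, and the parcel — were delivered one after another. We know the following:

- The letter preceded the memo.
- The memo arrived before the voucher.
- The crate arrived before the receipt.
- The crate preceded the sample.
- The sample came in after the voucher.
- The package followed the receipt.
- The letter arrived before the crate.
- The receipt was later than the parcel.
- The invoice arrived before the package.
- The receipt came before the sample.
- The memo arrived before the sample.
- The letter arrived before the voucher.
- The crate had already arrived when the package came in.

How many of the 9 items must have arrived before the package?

5

Directly stated before the package: the crate, the invoice, and the receipt.
The letter reaches the package via the letter → the crate → the package.
The parcel reaches the package via the parcel → the receipt → the package.
That's the crate, the invoice, the letter, the parcel, and the receipt — 5 in all.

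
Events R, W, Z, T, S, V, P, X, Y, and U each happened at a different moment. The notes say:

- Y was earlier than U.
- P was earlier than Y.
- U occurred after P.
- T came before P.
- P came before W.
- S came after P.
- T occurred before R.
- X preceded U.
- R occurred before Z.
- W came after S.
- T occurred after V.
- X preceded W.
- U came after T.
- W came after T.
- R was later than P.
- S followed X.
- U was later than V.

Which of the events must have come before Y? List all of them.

Directly stated before Y: P.
T reaches Y via T → P → Y.
V reaches Y via V → T → P → Y.

P, T, V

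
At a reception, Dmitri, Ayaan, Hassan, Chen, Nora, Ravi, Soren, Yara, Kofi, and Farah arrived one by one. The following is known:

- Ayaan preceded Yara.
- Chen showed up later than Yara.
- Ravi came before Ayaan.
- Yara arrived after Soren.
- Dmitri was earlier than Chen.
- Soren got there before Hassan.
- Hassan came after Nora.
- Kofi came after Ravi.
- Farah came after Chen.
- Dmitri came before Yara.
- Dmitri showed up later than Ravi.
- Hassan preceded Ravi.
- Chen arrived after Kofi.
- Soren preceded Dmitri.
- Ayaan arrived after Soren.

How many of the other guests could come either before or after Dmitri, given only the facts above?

2

Forced before Dmitri: Hassan, Nora, Ravi, and Soren; forced after Dmitri: Chen, Farah, and Yara.
That leaves Ayaan and Kofi with no forced order relative to Dmitri — 2.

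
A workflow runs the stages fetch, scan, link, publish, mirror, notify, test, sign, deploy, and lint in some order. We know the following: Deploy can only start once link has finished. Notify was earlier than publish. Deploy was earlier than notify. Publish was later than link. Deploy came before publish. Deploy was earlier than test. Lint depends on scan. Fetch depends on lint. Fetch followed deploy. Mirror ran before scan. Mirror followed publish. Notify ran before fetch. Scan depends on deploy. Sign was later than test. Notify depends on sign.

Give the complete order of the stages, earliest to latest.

link, deploy, test, sign, notify, publish, mirror, scan, lint, fetch

The constraints fix every adjacent pair, so only one ordering works:
link → deploy → test → sign → notify → publish → mirror → scan → lint → fetch.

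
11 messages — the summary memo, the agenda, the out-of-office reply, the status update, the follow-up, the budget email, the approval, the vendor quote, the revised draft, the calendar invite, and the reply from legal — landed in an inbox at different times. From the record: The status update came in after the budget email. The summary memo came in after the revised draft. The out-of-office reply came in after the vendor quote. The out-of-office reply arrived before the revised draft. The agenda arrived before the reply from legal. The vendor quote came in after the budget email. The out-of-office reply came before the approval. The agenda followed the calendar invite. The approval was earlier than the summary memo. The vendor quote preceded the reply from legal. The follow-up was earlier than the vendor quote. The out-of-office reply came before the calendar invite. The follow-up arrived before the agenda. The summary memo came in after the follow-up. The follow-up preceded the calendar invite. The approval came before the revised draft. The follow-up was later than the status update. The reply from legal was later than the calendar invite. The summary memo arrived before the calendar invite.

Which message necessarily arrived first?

The budget email has a chain of constraints placing it before every other message, so the budget email must be first.

the budget email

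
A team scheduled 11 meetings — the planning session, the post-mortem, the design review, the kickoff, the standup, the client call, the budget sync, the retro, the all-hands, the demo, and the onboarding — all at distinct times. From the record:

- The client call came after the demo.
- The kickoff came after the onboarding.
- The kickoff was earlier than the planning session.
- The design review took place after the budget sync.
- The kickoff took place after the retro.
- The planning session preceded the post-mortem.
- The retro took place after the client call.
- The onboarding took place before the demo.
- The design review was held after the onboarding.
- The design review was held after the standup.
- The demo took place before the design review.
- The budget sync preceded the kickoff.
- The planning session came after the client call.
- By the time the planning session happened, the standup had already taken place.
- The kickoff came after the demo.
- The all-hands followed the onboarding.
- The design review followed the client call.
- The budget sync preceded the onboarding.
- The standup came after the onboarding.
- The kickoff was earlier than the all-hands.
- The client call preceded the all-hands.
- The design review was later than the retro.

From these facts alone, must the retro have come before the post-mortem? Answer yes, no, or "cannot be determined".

yes

Chain the constraints: the retro → the kickoff → the planning session → the post-mortem. Each link is directly stated, so the retro comes before the post-mortem.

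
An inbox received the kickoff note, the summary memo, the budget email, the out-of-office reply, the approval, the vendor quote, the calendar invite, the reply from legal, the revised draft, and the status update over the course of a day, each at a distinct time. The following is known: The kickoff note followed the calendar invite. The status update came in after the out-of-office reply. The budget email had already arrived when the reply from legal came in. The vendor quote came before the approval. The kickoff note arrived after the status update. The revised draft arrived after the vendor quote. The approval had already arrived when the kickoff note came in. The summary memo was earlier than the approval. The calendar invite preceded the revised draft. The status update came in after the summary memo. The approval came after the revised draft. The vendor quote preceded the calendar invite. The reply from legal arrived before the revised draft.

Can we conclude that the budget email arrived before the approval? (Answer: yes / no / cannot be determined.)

Chain the constraints: the budget email → the reply from legal → the revised draft → the approval. Each link is directly stated, so the budget email comes before the approval.

yes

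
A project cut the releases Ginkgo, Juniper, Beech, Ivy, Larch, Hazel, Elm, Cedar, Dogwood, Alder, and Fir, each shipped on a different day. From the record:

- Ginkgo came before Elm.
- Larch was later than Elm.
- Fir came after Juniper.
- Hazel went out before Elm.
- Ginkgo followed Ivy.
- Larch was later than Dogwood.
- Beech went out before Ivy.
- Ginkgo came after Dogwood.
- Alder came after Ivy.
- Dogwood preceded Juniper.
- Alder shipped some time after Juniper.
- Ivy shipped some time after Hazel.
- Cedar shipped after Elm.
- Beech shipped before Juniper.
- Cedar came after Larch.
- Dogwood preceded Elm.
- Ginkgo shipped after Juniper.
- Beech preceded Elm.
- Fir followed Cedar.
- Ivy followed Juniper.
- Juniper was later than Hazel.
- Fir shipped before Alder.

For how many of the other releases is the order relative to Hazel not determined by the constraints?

2

Forced after Hazel: Alder, Cedar, Elm, Fir, Ginkgo, Ivy, Juniper, and Larch.
That leaves Beech and Dogwood with no forced order relative to Hazel — 2.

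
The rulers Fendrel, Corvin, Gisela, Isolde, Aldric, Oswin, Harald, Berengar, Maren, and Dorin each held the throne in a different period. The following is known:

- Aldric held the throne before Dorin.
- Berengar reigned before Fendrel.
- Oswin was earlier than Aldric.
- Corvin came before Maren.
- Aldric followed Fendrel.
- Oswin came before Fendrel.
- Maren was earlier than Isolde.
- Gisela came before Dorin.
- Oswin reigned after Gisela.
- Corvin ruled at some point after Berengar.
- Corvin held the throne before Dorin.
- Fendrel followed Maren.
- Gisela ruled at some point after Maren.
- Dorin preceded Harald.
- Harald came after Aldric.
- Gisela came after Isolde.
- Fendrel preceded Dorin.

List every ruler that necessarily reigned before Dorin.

Aldric, Berengar, Corvin, Fendrel, Gisela, Isolde, Maren, Oswin

Directly stated before Dorin: Aldric, Corvin, Fendrel, and Gisela.
Berengar reaches Dorin via Berengar → Fendrel → Dorin.
Isolde reaches Dorin via Isolde → Gisela → Dorin.
Maren reaches Dorin via Maren → Fendrel → Dorin.
Likewise Oswin reaches Dorin by chaining the stated constraints.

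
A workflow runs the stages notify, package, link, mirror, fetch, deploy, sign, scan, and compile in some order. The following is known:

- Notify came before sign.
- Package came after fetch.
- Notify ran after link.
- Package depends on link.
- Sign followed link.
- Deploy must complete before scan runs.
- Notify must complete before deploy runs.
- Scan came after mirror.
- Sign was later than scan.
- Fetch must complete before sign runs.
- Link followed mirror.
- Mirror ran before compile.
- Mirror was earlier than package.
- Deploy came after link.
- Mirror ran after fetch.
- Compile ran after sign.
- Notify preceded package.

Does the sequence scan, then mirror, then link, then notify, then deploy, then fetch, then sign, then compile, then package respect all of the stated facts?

no

The constraints require deploy before scan, but in the proposed sequence scan appears ahead of deploy. That one violation is enough.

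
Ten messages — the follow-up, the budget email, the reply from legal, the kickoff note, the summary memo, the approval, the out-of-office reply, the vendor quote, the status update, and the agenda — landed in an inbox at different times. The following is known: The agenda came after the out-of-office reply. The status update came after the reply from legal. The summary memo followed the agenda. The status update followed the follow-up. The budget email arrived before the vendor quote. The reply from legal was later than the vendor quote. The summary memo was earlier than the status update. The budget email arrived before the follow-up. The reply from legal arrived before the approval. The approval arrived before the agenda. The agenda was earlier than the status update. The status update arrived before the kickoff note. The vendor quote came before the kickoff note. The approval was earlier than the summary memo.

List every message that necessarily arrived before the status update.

Directly stated before the status update: the agenda, the follow-up, the reply from legal, and the summary memo.
The approval reaches the status update via the approval → the agenda → the status update.
The budget email reaches the status update via the budget email → the follow-up → the status update.
The out-of-office reply reaches the status update via the out-of-office reply → the agenda → the status update.
Likewise the vendor quote reaches the status update by chaining the stated constraints.
No chain forces the kickoff note ahead of the status update.

the agenda, the approval, the budget email, the follow-up, the out-of-office reply, the reply from legal, the summary memo, the vendor quote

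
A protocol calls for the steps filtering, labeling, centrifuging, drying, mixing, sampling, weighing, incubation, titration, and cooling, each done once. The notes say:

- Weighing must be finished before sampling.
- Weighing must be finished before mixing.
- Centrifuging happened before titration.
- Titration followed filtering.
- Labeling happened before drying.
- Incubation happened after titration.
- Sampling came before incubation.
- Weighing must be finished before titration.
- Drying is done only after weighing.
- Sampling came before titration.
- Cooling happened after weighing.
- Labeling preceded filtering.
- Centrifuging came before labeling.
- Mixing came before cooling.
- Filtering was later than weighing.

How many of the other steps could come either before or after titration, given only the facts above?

Forced before titration: centrifuging, filtering, labeling, sampling, and weighing; forced after titration: incubation.
That leaves cooling, drying, and mixing with no forced order relative to titration — 3.

3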